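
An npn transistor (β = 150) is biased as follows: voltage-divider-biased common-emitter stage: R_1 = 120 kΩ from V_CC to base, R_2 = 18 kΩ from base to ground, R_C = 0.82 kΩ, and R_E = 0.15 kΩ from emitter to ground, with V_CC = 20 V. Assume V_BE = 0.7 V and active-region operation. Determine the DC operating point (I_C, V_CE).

Thevenize the base divider: V_Th = V_CC·R_2/(R_1+R_2) = 20×18/138 = 2.61 V, R_Th = R_1‖R_2 = 15.7 kΩ.
Base-emitter loop: V_Th = I_B·R_Th + V_BE + (β+1)I_B·R_E, so I_B = (2.61 − 0.7) / (15.7 + 151×0.15) = 0.0498 mA.
I_C = β·I_B = 150×0.0498 = 7.47 mA, and I_E = (β+1)I_B = 7.52 mA.
V_CE = V_CC − I_C·R_C − I_E·R_E = 20 − 7.47×0.82 − 7.52×0.15 = 12.7 V.
V_CE = 12.7 V > 0.2 V confirms active-region operation.

I_C ≈ 7.5 mA, V_CE ≈ 13 V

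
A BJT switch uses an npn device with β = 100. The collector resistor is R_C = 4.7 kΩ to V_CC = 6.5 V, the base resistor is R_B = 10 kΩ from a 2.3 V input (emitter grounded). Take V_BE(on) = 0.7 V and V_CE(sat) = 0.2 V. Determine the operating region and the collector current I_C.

saturation; I_C ≈ 1.3 mA

Assume active: I_B = (2.3 − 0.7)/10 = 0.16 mA, giving I_C = β·I_B = 16 mA.
But then V_CE = 6.5 − 16×4.7 = -68.7 V < V_CE(sat) = 0.2 V — impossible in the active region.
So the transistor is saturated. With V_CE = 0.2 V, I_C = (V_CC − 0.2)/R_C = 6.3/4.7 = 1.34 mA.
Check: β·I_B = 16 mA > I_C = 1.34 mA, confirming saturation.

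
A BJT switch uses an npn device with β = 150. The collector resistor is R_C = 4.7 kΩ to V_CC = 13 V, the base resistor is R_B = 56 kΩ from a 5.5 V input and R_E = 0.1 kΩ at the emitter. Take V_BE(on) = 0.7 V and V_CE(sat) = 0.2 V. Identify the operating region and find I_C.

Assume active: I_B = (5.5 − 0.7)/(56 + 151×0.1) = 0.0675 mA, I_C = β·I_B = 10.1 mA.
Then V_CE = 13 − 10.1×4.7 − 10.2×0.1 = -35.6 V < 0.2 V — the active assumption fails.
Re-solve with V_CE = 0.2 V. KCL at the emitter: V_E/R_E = (V_BB−0.7−V_E)/R_B + (V_CC−0.2−V_E)/R_C, giving V_E = 0.275 V.
I_C = (V_CC − 0.2 − V_E)/R_C = (12.8 − 0.275)/4.7 = 2.66 mA.
Check: I_B = (4.8 − 0.275)/56 = 0.0808 mA, and β·I_B = 12.1 mA > I_C, confirming saturation.

saturation; I_C ≈ 2.7 mA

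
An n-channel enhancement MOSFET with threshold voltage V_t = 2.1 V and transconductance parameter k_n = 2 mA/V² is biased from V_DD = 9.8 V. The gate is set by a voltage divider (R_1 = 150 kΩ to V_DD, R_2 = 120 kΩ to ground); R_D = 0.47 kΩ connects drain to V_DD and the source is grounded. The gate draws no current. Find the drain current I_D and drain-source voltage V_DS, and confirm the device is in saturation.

V_G = V_DD·R_2/(R_1+R_2) = 9.8×120/270 = 4.36 V. With the source grounded, V_GS = V_G = 4.36 V.
Assume saturation: I_D = (k_n/2)(V_GS − V_t)² = (2/2)×(4.36 − 2.1)² = 1×2.26² = 5.09 mA.
V_DS = V_DD − I_D·R_D = 9.8 − 5.09×0.47 = 7.41 V.
Saturation requires V_DS ≥ V_GS − V_t = 2.26 V; 7.41 ≥ 2.26 ✓.

I_D ≈ 5.1 mA, V_DS ≈ 7.4 V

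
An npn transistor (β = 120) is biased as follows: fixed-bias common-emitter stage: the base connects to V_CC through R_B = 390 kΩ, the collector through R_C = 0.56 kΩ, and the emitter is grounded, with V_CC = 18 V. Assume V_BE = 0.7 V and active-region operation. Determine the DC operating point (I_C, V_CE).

I_C ≈ 5.3 mA, V_CE ≈ 15 V

Base loop: V_CC = I_B·R_B + V_BE, so I_B = (18 − 0.7)/390 kΩ = 0.0444 mA.
In the active region I_C = β·I_B = 120 × 0.0444 = 5.32 mA.
Collector loop: V_CE = V_CC − I_C·R_C = 18 − 5.32×0.56 = 15 V.
Since V_CE = 15 V > V_CE(sat) ≈ 0.2 V, the transistor is in the active region as assumed.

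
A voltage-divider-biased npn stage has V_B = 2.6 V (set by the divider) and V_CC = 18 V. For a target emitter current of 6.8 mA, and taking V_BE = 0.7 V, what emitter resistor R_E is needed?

R_E ≈ 0.28 kΩ

V_E = V_B − V_BE = 2.6 − 0.7 = 1.9 V.
R_E = V_E / I_E = 1.9 / 6.8 = 0.279 kΩ.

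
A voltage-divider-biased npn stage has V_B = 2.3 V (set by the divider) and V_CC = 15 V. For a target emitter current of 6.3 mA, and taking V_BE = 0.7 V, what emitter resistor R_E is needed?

R_E ≈ 0.25 kΩ

V_E = V_B − V_BE = 2.3 − 0.7 = 1.6 V.
R_E = V_E / I_E = 1.6 / 6.3 = 0.254 kΩ.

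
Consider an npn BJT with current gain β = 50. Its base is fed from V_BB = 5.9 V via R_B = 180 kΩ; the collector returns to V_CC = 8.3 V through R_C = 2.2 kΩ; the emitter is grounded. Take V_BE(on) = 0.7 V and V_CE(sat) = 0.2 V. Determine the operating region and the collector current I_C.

Assume active. Base-emitter loop: I_B = (V_BB − V_BE)/R_B = (5.9 − 0.7)/180 = 0.0289 mA.
I_C = β·I_B = 50×0.0289 = 1.44 mA.
V_CE = V_CC − I_C·R_C = 8.3 − 1.44×2.2 = 5.12 V > V_CE(sat), so the active-region assumption holds.

active; I_C ≈ 1.4 mA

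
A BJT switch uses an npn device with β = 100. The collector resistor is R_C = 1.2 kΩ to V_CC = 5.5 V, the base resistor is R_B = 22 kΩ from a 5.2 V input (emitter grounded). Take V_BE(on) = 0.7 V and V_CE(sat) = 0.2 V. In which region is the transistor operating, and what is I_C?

saturation; I_C ≈ 4.4 mA

Assume active: I_B = (5.2 − 0.7)/22 = 0.205 mA, giving I_C = β·I_B = 20.5 mA.
But then V_CE = 5.5 − 20.5×1.2 = -19 V < V_CE(sat) = 0.2 V — impossible in the active region.
So the transistor is saturated. With V_CE = 0.2 V, I_C = (V_CC − 0.2)/R_C = 5.3/1.2 = 4.42 mA.
Check: β·I_B = 20.5 mA > I_C = 4.42 mA, confirming saturation.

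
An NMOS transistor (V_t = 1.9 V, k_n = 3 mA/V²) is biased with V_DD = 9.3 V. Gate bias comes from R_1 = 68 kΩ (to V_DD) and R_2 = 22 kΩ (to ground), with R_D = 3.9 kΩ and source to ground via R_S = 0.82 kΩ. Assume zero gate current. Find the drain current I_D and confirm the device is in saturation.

V_G = V_DD·R_2/(R_1+R_2) = 9.3×22/90 = 2.27 V.
Assume saturation: I_D = (k_n/2)(V_GS − V_t)² with V_GS = V_G − I_D·R_S = 2.27 − 0.82·I_D.
Substituting gives 1.01·I_D² − 1.92·I_D + 0.209 = 0, with roots I_D = 0.116 or 1.79 mA.
The root I_D = 1.79 mA gives V_GS = 0.809 V ≤ V_t, so take I_D = 0.116 mA.
Then V_GS = 2.18 V and V_DS = V_DD − I_D(R_D+R_S) = 9.3 − 0.116×4.72 = 8.75 V.
Saturation requires V_DS ≥ V_GS − V_t = 0.278 V; 8.75 ≥ 0.278 ✓.

I_D ≈ 0.12 mA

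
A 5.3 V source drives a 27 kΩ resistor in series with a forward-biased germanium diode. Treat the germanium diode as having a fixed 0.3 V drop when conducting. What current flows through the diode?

KVL around the loop: 5.3 = V_D + I·R = 0.3 + I × 27 kΩ.
So I = (5.3 − 0.3) / 27 kΩ = 5 / 27 = 0.185 mA.

I ≈ 0.19 mA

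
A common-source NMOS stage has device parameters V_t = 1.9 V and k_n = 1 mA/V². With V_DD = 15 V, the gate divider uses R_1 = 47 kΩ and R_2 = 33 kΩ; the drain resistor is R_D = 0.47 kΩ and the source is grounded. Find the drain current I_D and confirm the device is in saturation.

V_G = V_DD·R_2/(R_1+R_2) = 15×33/80 = 6.19 V. With the source grounded, V_GS = V_G = 6.19 V.
Assume saturation: I_D = (k_n/2)(V_GS − V_t)² = (1/2)×(6.19 − 1.9)² = 0.5×4.29² = 9.19 mA.
V_DS = V_DD − I_D·R_D = 15 − 9.19×0.47 = 10.7 V.
Saturation requires V_DS ≥ V_GS − V_t = 4.29 V; 10.7 ≥ 4.29 ✓.

I_D ≈ 9.2 mA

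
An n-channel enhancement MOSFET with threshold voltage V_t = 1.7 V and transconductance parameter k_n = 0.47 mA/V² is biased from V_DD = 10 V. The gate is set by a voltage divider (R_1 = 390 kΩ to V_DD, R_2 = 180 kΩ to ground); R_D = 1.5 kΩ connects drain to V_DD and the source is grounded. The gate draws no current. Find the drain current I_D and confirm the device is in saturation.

I_D ≈ 0.5 mA

V_G = V_DD·R_2/(R_1+R_2) = 10×180/570 = 3.16 V. With the source grounded, V_GS = V_G = 3.16 V.
Assume saturation: I_D = (k_n/2)(V_GS − V_t)² = (0.47/2)×(3.16 − 1.7)² = 0.235×1.46² = 0.499 mA.
V_DS = V_DD − I_D·R_D = 10 − 0.499×1.5 = 9.25 V.
Saturation requires V_DS ≥ V_GS − V_t = 1.46 V; 9.25 ≥ 1.46 ✓.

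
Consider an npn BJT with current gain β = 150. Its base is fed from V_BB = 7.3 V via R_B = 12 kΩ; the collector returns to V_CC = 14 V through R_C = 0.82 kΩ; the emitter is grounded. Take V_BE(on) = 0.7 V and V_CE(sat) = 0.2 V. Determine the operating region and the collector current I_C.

saturation; I_C ≈ 17 mA

Assume active: I_B = (7.3 − 0.7)/12 = 0.55 mA, giving I_C = β·I_B = 82.5 mA.
But then V_CE = 14 − 82.5×0.82 = -53.6 V < V_CE(sat) = 0.2 V — impossible in the active region.
So the transistor is saturated. With V_CE = 0.2 V, I_C = (V_CC − 0.2)/R_C = 13.8/0.82 = 16.8 mA.
Check: β·I_B = 82.5 mA > I_C = 16.8 mA, confirming saturation.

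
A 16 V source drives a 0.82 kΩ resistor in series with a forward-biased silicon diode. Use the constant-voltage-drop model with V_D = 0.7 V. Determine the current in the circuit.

KVL around the loop: 16 = V_D + I·R = 0.7 + I × 0.82 kΩ.
So I = (16 − 0.7) / 0.82 kΩ = 15.3 / 0.82 = 18.7 mA.

I ≈ 19 mA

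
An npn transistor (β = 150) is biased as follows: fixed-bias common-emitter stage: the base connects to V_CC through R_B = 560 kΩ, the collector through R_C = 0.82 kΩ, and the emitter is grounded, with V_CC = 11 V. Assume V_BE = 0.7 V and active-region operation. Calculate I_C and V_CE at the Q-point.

Base loop: V_CC = I_B·R_B + V_BE, so I_B = (11 − 0.7)/560 kΩ = 0.0184 mA.
In the active region I_C = β·I_B = 150 × 0.0184 = 2.76 mA.
Collector loop: V_CE = V_CC − I_C·R_C = 11 − 2.76×0.82 = 8.74 V.
Since V_CE = 8.74 V > V_CE(sat) ≈ 0.2 V, the transistor is in the active region as assumed.

I_C ≈ 2.8 mA, V_CE ≈ 8.7 V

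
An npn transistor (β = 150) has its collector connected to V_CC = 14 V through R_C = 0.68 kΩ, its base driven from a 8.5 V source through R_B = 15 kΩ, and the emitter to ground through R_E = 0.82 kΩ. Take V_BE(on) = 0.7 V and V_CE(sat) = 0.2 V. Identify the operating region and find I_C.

active; I_C ≈ 8.4 mA

Assume active. Base-emitter loop: I_B = (V_BB − V_BE)/(R_B + (β+1)R_E) = (8.5 − 0.7)/(15 + 151×0.82) = 0.0562 mA.
I_C = β·I_B = 150×0.0562 = 8.43 mA.
V_CE = V_CC − I_C·R_C − I_E·R_E = 14 − 8.43×0.68 − 8.48×0.82 = 1.31 V > V_CE(sat), so the active-region assumption holds.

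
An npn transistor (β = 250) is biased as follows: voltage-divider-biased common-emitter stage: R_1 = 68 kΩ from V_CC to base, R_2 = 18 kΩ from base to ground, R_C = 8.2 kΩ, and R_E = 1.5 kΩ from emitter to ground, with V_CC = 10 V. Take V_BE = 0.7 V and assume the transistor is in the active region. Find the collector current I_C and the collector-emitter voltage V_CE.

I_C ≈ 0.89 mA, V_CE ≈ 1.3 V

Thevenize the base divider: V_Th = V_CC·R_2/(R_1+R_2) = 10×18/86 = 2.09 V, R_Th = R_1‖R_2 = 14.2 kΩ.
Base-emitter loop: V_Th = I_B·R_Th + V_BE + (β+1)I_B·R_E, so I_B = (2.09 − 0.7) / (14.2 + 251×1.5) = 0.00357 mA.
I_C = β·I_B = 250×0.00357 = 0.891 mA, and I_E = (β+1)I_B = 0.895 mA.
V_CE = V_CC − I_C·R_C − I_E·R_E = 10 − 0.891×8.2 − 0.895×1.5 = 1.35 V.
V_CE = 1.35 V > 0.2 V confirms active-region operation.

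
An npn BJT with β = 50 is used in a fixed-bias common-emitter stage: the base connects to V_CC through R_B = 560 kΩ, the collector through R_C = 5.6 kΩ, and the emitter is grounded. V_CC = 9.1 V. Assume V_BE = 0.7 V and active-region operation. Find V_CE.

Base loop: V_CC = I_B·R_B + V_BE, so I_B = (9.1 − 0.7)/560 kΩ = 0.015 mA.
In the active region I_C = β·I_B = 50 × 0.015 = 0.75 mA.
Collector loop: V_CE = V_CC − I_C·R_C = 9.1 − 0.75×5.6 = 4.9 V.
Since V_CE = 4.9 V > V_CE(sat) ≈ 0.2 V, the transistor is in the active region as assumed.

V_CE ≈ 4.9 V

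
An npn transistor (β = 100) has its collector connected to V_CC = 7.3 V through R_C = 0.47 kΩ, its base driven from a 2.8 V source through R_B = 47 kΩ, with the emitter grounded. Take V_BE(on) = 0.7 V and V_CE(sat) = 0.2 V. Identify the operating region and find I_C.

active; I_C ≈ 4.5 mA

Assume active. Base-emitter loop: I_B = (V_BB − V_BE)/R_B = (2.8 − 0.7)/47 = 0.0447 mA.
I_C = β·I_B = 100×0.0447 = 4.47 mA.
V_CE = V_CC − I_C·R_C = 7.3 − 4.47×0.47 = 5.2 V > V_CE(sat), so the active-region assumption holds.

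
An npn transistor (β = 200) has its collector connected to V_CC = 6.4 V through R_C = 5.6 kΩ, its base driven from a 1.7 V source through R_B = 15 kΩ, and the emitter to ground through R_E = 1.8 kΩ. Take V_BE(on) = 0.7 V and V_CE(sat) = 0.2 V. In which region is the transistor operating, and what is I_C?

active; I_C ≈ 0.53 mA

Assume active. Base-emitter loop: I_B = (V_BB − V_BE)/(R_B + (β+1)R_E) = (1.7 − 0.7)/(15 + 201×1.8) = 0.00265 mA.
I_C = β·I_B = 200×0.00265 = 0.531 mA.
V_CE = V_CC − I_C·R_C − I_E·R_E = 6.4 − 0.531×5.6 − 0.533×1.8 = 2.47 V > V_CE(sat), so the active-region assumption holds.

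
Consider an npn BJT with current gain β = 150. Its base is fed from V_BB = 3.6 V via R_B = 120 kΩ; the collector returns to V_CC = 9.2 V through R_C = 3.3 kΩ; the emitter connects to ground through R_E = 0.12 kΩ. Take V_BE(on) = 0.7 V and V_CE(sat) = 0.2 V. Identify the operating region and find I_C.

saturation; I_C ≈ 2.6 mA

Assume active: I_B = (3.6 − 0.7)/(120 + 151×0.12) = 0.021 mA, I_C = β·I_B = 3.15 mA.
Then V_CE = 9.2 − 3.15×3.3 − 3.17×0.12 = -1.57 V < 0.2 V — the active assumption fails.
Re-solve with V_CE = 0.2 V. KCL at the emitter: V_E/R_E = (V_BB−0.7−V_E)/R_B + (V_CC−0.2−V_E)/R_C, giving V_E = 0.318 V.
I_C = (V_CC − 0.2 − V_E)/R_C = (9 − 0.318)/3.3 = 2.63 mA.
Check: I_B = (2.9 − 0.318)/120 = 0.0215 mA, and β·I_B = 3.23 mA > I_C, confirming saturation.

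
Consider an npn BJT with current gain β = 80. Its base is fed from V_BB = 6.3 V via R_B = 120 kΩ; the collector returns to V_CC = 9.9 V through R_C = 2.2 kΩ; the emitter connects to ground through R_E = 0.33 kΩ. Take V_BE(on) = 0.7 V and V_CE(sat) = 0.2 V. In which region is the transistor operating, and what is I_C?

Assume active. Base-emitter loop: I_B = (V_BB − V_BE)/(R_B + (β+1)R_E) = (6.3 − 0.7)/(120 + 81×0.33) = 0.0382 mA.
I_C = β·I_B = 80×0.0382 = 3.05 mA.
V_CE = V_CC − I_C·R_C − I_E·R_E = 9.9 − 3.05×2.2 − 3.09×0.33 = 2.16 V > V_CE(sat), so the active-region assumption holds.

active; I_C ≈ 3.1 mA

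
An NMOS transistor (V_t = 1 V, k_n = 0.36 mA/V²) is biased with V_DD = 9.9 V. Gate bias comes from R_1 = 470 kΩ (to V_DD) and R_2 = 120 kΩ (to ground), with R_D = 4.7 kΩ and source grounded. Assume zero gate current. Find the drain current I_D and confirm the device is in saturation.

I_D ≈ 0.18 mA

V_G = V_DD·R_2/(R_1+R_2) = 9.9×120/590 = 2.01 V. With the source grounded, V_GS = V_G = 2.01 V.
Assume saturation: I_D = (k_n/2)(V_GS − V_t)² = (0.36/2)×(2.01 − 1)² = 0.18×1.01² = 0.185 mA.
V_DS = V_DD − I_D·R_D = 9.9 − 0.185×4.7 = 9.03 V.
Saturation requires V_DS ≥ V_GS − V_t = 1.01 V; 9.03 ≥ 1.01 ✓.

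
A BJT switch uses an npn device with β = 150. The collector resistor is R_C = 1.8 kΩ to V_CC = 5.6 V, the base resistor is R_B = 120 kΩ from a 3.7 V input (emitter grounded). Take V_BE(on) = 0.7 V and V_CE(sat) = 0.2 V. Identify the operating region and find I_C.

Assume active: I_B = (3.7 − 0.7)/120 = 0.025 mA, giving I_C = β·I_B = 3.75 mA.
But then V_CE = 5.6 − 3.75×1.8 = -1.15 V < V_CE(sat) = 0.2 V — impossible in the active region.
So the transistor is saturated. With V_CE = 0.2 V, I_C = (V_CC − 0.2)/R_C = 5.4/1.8 = 3 mA.
Check: β·I_B = 3.75 mA > I_C = 3 mA, confirming saturation.

saturation; I_C ≈ 3 mA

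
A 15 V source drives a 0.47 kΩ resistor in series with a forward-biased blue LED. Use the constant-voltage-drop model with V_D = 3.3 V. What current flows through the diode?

I ≈ 25 mA

KVL around the loop: 15 = V_D + I·R = 3.3 + I × 0.47 kΩ.
So I = (15 − 3.3) / 0.47 kΩ = 11.7 / 0.47 = 24.9 mA.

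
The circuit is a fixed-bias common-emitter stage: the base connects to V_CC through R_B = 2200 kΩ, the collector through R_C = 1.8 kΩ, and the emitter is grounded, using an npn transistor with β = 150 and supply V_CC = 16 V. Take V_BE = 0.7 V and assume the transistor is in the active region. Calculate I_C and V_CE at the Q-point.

Base loop: V_CC = I_B·R_B + V_BE, so I_B = (16 − 0.7)/2200 kΩ = 0.00695 mA.
In the active region I_C = β·I_B = 150 × 0.00695 = 1.04 mA.
Collector loop: V_CE = V_CC − I_C·R_C = 16 − 1.04×1.8 = 14.1 V.
Since V_CE = 14.1 V > V_CE(sat) ≈ 0.2 V, the transistor is in the active region as assumed.

I_C ≈ 1 mA, V_CE ≈ 14 V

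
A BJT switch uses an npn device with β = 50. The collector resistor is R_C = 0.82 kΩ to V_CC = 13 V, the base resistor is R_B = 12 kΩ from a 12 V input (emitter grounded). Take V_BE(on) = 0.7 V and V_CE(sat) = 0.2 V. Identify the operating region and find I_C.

Assume active: I_B = (12 − 0.7)/12 = 0.942 mA, giving I_C = β·I_B = 47.1 mA.
But then V_CE = 13 − 47.1×0.82 = -25.6 V < V_CE(sat) = 0.2 V — impossible in the active region.
So the transistor is saturated. With V_CE = 0.2 V, I_C = (V_CC − 0.2)/R_C = 12.8/0.82 = 15.6 mA.
Check: β·I_B = 47.1 mA > I_C = 15.6 mA, confirming saturation.

saturation; I_C ≈ 16 mA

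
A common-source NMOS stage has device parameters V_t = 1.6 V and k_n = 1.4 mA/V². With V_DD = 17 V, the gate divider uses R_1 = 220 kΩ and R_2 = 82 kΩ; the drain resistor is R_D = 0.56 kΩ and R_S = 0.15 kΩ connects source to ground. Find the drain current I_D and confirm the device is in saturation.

I_D ≈ 4.1 mA

V_G = V_DD·R_2/(R_1+R_2) = 17×82/302 = 4.62 V.
Assume saturation: I_D = (k_n/2)(V_GS − V_t)² with V_GS = V_G − I_D·R_S = 4.62 − 0.15·I_D.
Substituting gives 0.0158·I_D² − 1.63·I_D + 6.37 = 0, with roots I_D = 4.06 or 99.6 mA.
The root I_D = 99.6 mA gives V_GS = -10.3 V ≤ V_t, so take I_D = 4.06 mA.
Then V_GS = 4.01 V and V_DS = V_DD − I_D(R_D+R_S) = 17 − 4.06×0.71 = 14.1 V.
Saturation requires V_DS ≥ V_GS − V_t = 2.41 V; 14.1 ≥ 2.41 ✓.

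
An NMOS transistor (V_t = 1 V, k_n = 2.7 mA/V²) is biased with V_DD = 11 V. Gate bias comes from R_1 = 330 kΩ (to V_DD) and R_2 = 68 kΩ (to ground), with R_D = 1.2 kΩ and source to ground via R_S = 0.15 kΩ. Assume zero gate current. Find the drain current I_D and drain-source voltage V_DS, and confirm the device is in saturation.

V_G = V_DD·R_2/(R_1+R_2) = 11×68/398 = 1.88 V.
Assume saturation: I_D = (k_n/2)(V_GS − V_t)² with V_GS = V_G − I_D·R_S = 1.88 − 0.15·I_D.
Substituting gives 0.0304·I_D² − 1.36·I_D + 1.04 = 0, with roots I_D = 0.784 or 43.9 mA.
The root I_D = 43.9 mA gives V_GS = -4.7 V ≤ V_t, so take I_D = 0.784 mA.
Then V_GS = 1.76 V and V_DS = V_DD − I_D(R_D+R_S) = 11 − 0.784×1.35 = 9.94 V.
Saturation requires V_DS ≥ V_GS − V_t = 0.762 V; 9.94 ≥ 0.762 ✓.

I_D ≈ 0.78 mA, V_DS ≈ 9.9 V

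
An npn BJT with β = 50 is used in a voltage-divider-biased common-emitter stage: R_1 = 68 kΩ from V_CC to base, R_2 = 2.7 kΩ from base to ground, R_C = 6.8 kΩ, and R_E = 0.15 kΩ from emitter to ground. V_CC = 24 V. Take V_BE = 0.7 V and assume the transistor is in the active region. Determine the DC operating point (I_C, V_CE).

I_C ≈ 1.1 mA, V_CE ≈ 17 V

Thevenize the base divider: V_Th = V_CC·R_2/(R_1+R_2) = 24×2.7/70.7 = 0.917 V, R_Th = R_1‖R_2 = 2.6 kΩ.
Base-emitter loop: V_Th = I_B·R_Th + V_BE + (β+1)I_B·R_E, so I_B = (0.917 − 0.7) / (2.6 + 51×0.15) = 0.0211 mA.
I_C = β·I_B = 50×0.0211 = 1.06 mA, and I_E = (β+1)I_B = 1.08 mA.
V_CE = V_CC − I_C·R_C − I_E·R_E = 24 − 1.06×6.8 − 1.08×0.15 = 16.7 V.
V_CE = 16.7 V > 0.2 V confirms active-region operation.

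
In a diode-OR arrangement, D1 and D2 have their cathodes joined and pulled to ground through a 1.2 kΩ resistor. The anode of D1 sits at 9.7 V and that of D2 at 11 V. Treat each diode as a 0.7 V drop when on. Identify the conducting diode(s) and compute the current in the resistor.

Assume both conduct. Then node N would need to be at both 9.7−0.7 = 9 V and 11−0.7 = 10.3 V, which is impossible.
Assume only D2 conducts: V_N = 11 − 0.7 = 10.3 V, so I_R = 10.3/1.2 = 8.58 mA.
Check D1: its anode-to-cathode voltage is 9.7 − 10.3 = -0.6 V < 0.7 V, so it is off. The assumption is consistent.

Only D2 conducts; I_R ≈ 8.6 mA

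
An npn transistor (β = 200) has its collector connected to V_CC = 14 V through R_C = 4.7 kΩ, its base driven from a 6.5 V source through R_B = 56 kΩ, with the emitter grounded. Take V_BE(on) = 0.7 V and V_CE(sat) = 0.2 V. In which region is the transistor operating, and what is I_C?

saturation; I_C ≈ 2.9 mA

Assume active: I_B = (6.5 − 0.7)/56 = 0.104 mA, giving I_C = β·I_B = 20.7 mA.
But then V_CE = 14 − 20.7×4.7 = -83.4 V < V_CE(sat) = 0.2 V — impossible in the active region.
So the transistor is saturated. With V_CE = 0.2 V, I_C = (V_CC − 0.2)/R_C = 13.8/4.7 = 2.94 mA.
Check: β·I_B = 20.7 mA > I_C = 2.94 mA, confirming saturation.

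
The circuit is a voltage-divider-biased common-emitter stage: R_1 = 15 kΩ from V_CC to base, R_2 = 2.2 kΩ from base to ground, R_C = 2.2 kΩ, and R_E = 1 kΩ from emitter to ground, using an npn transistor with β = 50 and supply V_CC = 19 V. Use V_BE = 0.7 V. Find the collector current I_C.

I_C ≈ 1.6 mA

Thevenize the base divider: V_Th = V_CC·R_2/(R_1+R_2) = 19×2.2/17.2 = 2.43 V, R_Th = R_1‖R_2 = 1.92 kΩ.
Base-emitter loop: V_Th = I_B·R_Th + V_BE + (β+1)I_B·R_E, so I_B = (2.43 − 0.7) / (1.92 + 51×1) = 0.0327 mA.
I_C = β·I_B = 50×0.0327 = 1.63 mA, and I_E = (β+1)I_B = 1.67 mA.
V_CE = V_CC − I_C·R_C − I_E·R_E = 19 − 1.63×2.2 − 1.67×1 = 13.7 V.
V_CE = 13.7 V > 0.2 V confirms active-region operation.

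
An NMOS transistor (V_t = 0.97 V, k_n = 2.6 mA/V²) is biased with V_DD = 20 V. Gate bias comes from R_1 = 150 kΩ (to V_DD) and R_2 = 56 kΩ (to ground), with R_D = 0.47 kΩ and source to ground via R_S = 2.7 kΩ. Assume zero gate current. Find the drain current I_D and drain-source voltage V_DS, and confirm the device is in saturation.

I_D ≈ 1.3 mA, V_DS ≈ 16 V

V_G = V_DD·R_2/(R_1+R_2) = 20×56/206 = 5.44 V.
Assume saturation: I_D = (k_n/2)(V_GS − V_t)² with V_GS = V_G − I_D·R_S = 5.44 − 2.7·I_D.
Substituting gives 9.48·I_D² − 32.4·I_D + 25.9 = 0, with roots I_D = 1.29 or 2.13 mA.
The root I_D = 2.13 mA gives V_GS = -0.31 V ≤ V_t, so take I_D = 1.29 mA.
Then V_GS = 1.96 V and V_DS = V_DD − I_D(R_D+R_S) = 20 − 1.29×3.17 = 15.9 V.
Saturation requires V_DS ≥ V_GS − V_t = 0.995 V; 15.9 ≥ 0.995 ✓.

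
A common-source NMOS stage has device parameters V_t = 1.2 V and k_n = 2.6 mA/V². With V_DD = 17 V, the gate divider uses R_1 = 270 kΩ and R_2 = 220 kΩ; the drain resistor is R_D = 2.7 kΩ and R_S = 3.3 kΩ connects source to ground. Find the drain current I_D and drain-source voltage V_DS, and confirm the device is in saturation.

I_D ≈ 1.6 mA, V_DS ≈ 7.3 V

V_G = V_DD·R_2/(R_1+R_2) = 17×220/490 = 7.63 V.
Assume saturation: I_D = (k_n/2)(V_GS − V_t)² with V_GS = V_G − I_D·R_S = 7.63 − 3.3·I_D.
Substituting gives 14.2·I_D² − 56.2·I_D + 53.8 = 0, with roots I_D = 1.61 or 2.36 mA.
The root I_D = 2.36 mA gives V_GS = -0.147 V ≤ V_t, so take I_D = 1.61 mA.
Then V_GS = 2.31 V and V_DS = V_DD − I_D(R_D+R_S) = 17 − 1.61×6 = 7.33 V.
Saturation requires V_DS ≥ V_GS − V_t = 1.11 V; 7.33 ≥ 1.11 ✓.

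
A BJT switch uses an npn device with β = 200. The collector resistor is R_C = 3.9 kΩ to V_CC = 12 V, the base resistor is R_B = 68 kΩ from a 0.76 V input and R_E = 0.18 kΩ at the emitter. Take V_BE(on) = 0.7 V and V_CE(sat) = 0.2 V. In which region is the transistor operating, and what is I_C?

Assume active. Base-emitter loop: I_B = (V_BB − V_BE)/(R_B + (β+1)R_E) = (0.76 − 0.7)/(68 + 201×0.18) = 0.000576 mA.
I_C = β·I_B = 200×0.000576 = 0.115 mA.
V_CE = V_CC − I_C·R_C − I_E·R_E = 12 − 0.115×3.9 − 0.116×0.18 = 11.5 V > V_CE(sat), so the active-region assumption holds.

active; I_C ≈ 0.12 mA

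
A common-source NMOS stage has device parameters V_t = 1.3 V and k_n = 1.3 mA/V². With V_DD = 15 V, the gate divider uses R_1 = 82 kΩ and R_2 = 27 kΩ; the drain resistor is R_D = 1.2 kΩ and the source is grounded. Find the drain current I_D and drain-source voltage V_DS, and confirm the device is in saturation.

I_D ≈ 3.8 mA, V_DS ≈ 10 V

V_G = V_DD·R_2/(R_1+R_2) = 15×27/109 = 3.72 V. With the source grounded, V_GS = V_G = 3.72 V.
Assume saturation: I_D = (k_n/2)(V_GS − V_t)² = (1.3/2)×(3.72 − 1.3)² = 0.65×2.42² = 3.79 mA.
V_DS = V_DD − I_D·R_D = 15 − 3.79×1.2 = 10.4 V.
Saturation requires V_DS ≥ V_GS − V_t = 2.42 V; 10.4 ≥ 2.42 ✓.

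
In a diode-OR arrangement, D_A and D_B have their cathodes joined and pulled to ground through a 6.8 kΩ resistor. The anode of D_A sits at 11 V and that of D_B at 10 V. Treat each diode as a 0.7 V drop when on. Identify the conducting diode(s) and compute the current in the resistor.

Assume both conduct. Then node N would need to be at both 11−0.7 = 10.3 V and 10−0.7 = 9.3 V, which is impossible.
Assume only D_A conducts: V_N = 11 − 0.7 = 10.3 V, so I_R = 10.3/6.8 = 1.51 mA.
Check D_B: its anode-to-cathode voltage is 10 − 10.3 = -0.3 V < 0.7 V, so it is off. The assumption is consistent.

Only D_A conducts; I_R ≈ 1.5 mA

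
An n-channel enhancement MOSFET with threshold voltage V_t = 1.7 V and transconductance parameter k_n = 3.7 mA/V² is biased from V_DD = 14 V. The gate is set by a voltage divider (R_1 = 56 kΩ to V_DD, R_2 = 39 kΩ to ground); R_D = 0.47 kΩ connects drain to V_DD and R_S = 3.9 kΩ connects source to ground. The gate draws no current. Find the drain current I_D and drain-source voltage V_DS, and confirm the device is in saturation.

V_G = V_DD·R_2/(R_1+R_2) = 14×39/95 = 5.75 V.
Assume saturation: I_D = (k_n/2)(V_GS − V_t)² with V_GS = V_G − I_D·R_S = 5.75 − 3.9·I_D.
Substituting gives 28.1·I_D² − 59.4·I_D + 30.3 = 0, with roots I_D = 0.863 or 1.25 mA.
The root I_D = 1.25 mA gives V_GS = 0.879 V ≤ V_t, so take I_D = 0.863 mA.
Then V_GS = 2.38 V and V_DS = V_DD − I_D(R_D+R_S) = 14 − 0.863×4.37 = 10.2 V.
Saturation requires V_DS ≥ V_GS − V_t = 0.683 V; 10.2 ≥ 0.683 ✓.

I_D ≈ 0.86 mA, V_DS ≈ 10 V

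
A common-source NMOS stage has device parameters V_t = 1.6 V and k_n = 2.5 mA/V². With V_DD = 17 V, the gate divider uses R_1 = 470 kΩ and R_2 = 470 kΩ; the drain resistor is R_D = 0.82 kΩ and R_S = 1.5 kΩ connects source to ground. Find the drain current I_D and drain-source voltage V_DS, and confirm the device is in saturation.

I_D ≈ 3.5 mA, V_DS ≈ 8.9 V

V_G = V_DD·R_2/(R_1+R_2) = 17×470/940 = 8.5 V.
Assume saturation: I_D = (k_n/2)(V_GS − V_t)² with V_GS = V_G − I_D·R_S = 8.5 − 1.5·I_D.
Substituting gives 2.81·I_D² − 26.9·I_D + 59.5 = 0, with roots I_D = 3.49 or 6.07 mA.
The root I_D = 6.07 mA gives V_GS = -0.603 V ≤ V_t, so take I_D = 3.49 mA.
Then V_GS = 3.27 V and V_DS = V_DD − I_D(R_D+R_S) = 17 − 3.49×2.32 = 8.91 V.
Saturation requires V_DS ≥ V_GS − V_t = 1.67 V; 8.91 ≥ 1.67 ✓.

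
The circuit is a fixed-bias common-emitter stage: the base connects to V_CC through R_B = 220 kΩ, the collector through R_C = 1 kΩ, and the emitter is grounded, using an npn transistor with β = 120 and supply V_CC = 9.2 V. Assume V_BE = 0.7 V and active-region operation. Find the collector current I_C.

Base loop: V_CC = I_B·R_B + V_BE, so I_B = (9.2 − 0.7)/220 kΩ = 0.0386 mA.
In the active region I_C = β·I_B = 120 × 0.0386 = 4.64 mA.
Collector loop: V_CE = V_CC − I_C·R_C = 9.2 − 4.64×1 = 4.56 V.
Since V_CE = 4.56 V > V_CE(sat) ≈ 0.2 V, the transistor is in the active region as assumed.

I_C ≈ 4.6 mA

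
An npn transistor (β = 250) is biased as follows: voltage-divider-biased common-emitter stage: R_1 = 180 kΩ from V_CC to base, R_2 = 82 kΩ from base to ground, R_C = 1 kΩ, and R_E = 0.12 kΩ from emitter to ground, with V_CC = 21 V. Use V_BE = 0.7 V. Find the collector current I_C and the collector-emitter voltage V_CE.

Thevenize the base divider: V_Th = V_CC·R_2/(R_1+R_2) = 21×82/262 = 6.57 V, R_Th = R_1‖R_2 = 56.3 kΩ.
Base-emitter loop: V_Th = I_B·R_Th + V_BE + (β+1)I_B·R_E, so I_B = (6.57 − 0.7) / (56.3 + 251×0.12) = 0.0679 mA.
I_C = β·I_B = 250×0.0679 = 17 mA, and I_E = (β+1)I_B = 17 mA.
V_CE = V_CC − I_C·R_C − I_E·R_E = 21 − 17×1 − 17×0.12 = 1.97 V.
V_CE = 1.97 V > 0.2 V confirms active-region operation.

I_C ≈ 17 mA, V_CE ≈ 2 V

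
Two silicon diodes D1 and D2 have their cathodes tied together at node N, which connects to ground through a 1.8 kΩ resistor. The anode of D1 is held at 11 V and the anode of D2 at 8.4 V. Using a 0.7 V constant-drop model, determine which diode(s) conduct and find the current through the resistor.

Only D1 conducts; I_R ≈ 5.7 mA

Assume both conduct. Then node N would need to be at both 11−0.7 = 10.3 V and 8.4−0.7 = 7.7 V, which is impossible.
Assume only D1 conducts: V_N = 11 − 0.7 = 10.3 V, so I_R = 10.3/1.8 = 5.72 mA.
Check D2: its anode-to-cathode voltage is 8.4 − 10.3 = -1.9 V < 0.7 V, so it is off. The assumption is consistent.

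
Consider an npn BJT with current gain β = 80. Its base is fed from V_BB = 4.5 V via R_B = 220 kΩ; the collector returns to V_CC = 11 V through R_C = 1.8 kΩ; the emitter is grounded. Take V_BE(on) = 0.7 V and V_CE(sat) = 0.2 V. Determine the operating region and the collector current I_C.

Assume active. Base-emitter loop: I_B = (V_BB − V_BE)/R_B = (4.5 − 0.7)/220 = 0.0173 mA.
I_C = β·I_B = 80×0.0173 = 1.38 mA.
V_CE = V_CC − I_C·R_C = 11 − 1.38×1.8 = 8.51 V > V_CE(sat), so the active-region assumption holds.

active; I_C ≈ 1.4 mA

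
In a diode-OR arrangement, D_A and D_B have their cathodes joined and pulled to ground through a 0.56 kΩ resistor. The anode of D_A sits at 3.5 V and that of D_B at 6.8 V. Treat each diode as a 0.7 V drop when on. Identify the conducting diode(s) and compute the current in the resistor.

Only D_B conducts; I_R ≈ 11 mA

Assume both conduct. Then node N would need to be at both 3.5−0.7 = 2.8 V and 6.8−0.7 = 6.1 V, which is impossible.
Assume only D_B conducts: V_N = 6.8 − 0.7 = 6.1 V, so I_R = 6.1/0.56 = 10.9 mA.
Check D_A: its anode-to-cathode voltage is 3.5 − 6.1 = -2.6 V < 0.7 V, so it is off. The assumption is consistent.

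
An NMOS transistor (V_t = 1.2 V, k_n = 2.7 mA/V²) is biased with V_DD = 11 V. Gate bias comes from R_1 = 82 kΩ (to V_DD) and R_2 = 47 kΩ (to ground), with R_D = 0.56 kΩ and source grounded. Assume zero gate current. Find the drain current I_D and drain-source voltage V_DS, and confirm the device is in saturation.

V_G = V_DD·R_2/(R_1+R_2) = 11×47/129 = 4.01 V. With the source grounded, V_GS = V_G = 4.01 V.
Assume saturation: I_D = (k_n/2)(V_GS − V_t)² = (2.7/2)×(4.01 − 1.2)² = 1.35×2.81² = 10.6 mA.
V_DS = V_DD − I_D·R_D = 11 − 10.6×0.56 = 5.04 V.
Saturation requires V_DS ≥ V_GS − V_t = 2.81 V; 5.04 ≥ 2.81 ✓.

I_D ≈ 11 mA, V_DS ≈ 5 V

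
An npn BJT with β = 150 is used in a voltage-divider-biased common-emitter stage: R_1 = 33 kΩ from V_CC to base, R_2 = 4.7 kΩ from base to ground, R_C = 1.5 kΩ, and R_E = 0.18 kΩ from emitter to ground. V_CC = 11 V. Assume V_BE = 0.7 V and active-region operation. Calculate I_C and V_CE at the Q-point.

Thevenize the base divider: V_Th = V_CC·R_2/(R_1+R_2) = 11×4.7/37.7 = 1.37 V, R_Th = R_1‖R_2 = 4.11 kΩ.
Base-emitter loop: V_Th = I_B·R_Th + V_BE + (β+1)I_B·R_E, so I_B = (1.37 − 0.7) / (4.11 + 151×0.18) = 0.0215 mA.
I_C = β·I_B = 150×0.0215 = 3.22 mA, and I_E = (β+1)I_B = 3.24 mA.
V_CE = V_CC − I_C·R_C − I_E·R_E = 11 − 3.22×1.5 − 3.24×0.18 = 5.59 V.
V_CE = 5.59 V > 0.2 V confirms active-region operation.

I_C ≈ 3.2 mA, V_CE ≈ 5.6 V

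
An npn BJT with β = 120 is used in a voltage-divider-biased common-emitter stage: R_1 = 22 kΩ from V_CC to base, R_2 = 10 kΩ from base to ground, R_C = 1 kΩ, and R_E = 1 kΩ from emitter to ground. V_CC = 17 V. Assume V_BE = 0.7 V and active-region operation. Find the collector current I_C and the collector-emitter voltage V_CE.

Thevenize the base divider: V_Th = V_CC·R_2/(R_1+R_2) = 17×10/32 = 5.31 V, R_Th = R_1‖R_2 = 6.88 kΩ.
Base-emitter loop: V_Th = I_B·R_Th + V_BE + (β+1)I_B·R_E, so I_B = (5.31 − 0.7) / (6.88 + 121×1) = 0.0361 mA.
I_C = β·I_B = 120×0.0361 = 4.33 mA, and I_E = (β+1)I_B = 4.36 mA.
V_CE = V_CC − I_C·R_C − I_E·R_E = 17 − 4.33×1 − 4.36×1 = 8.31 V.
V_CE = 8.31 V > 0.2 V confirms active-region operation.

I_C ≈ 4.3 mA, V_CE ≈ 8.3 V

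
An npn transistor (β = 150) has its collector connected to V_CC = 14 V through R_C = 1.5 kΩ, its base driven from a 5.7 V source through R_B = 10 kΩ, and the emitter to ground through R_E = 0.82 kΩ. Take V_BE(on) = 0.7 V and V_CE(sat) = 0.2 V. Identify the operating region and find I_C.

active; I_C ≈ 5.6 mA

Assume active. Base-emitter loop: I_B = (V_BB − V_BE)/(R_B + (β+1)R_E) = (5.7 − 0.7)/(10 + 151×0.82) = 0.0374 mA.
I_C = β·I_B = 150×0.0374 = 5.6 mA.
V_CE = V_CC − I_C·R_C − I_E·R_E = 14 − 5.6×1.5 − 5.64×0.82 = 0.967 V > V_CE(sat), so the active-region assumption holds.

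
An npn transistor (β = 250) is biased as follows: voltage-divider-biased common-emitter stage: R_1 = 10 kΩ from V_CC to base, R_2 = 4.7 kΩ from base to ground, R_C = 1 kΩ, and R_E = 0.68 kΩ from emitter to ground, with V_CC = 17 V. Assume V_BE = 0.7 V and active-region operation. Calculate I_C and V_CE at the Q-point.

I_C ≈ 6.8 mA, V_CE ≈ 5.5 V

Thevenize the base divider: V_Th = V_CC·R_2/(R_1+R_2) = 17×4.7/14.7 = 5.44 V, R_Th = R_1‖R_2 = 3.2 kΩ.
Base-emitter loop: V_Th = I_B·R_Th + V_BE + (β+1)I_B·R_E, so I_B = (5.44 − 0.7) / (3.2 + 251×0.68) = 0.0272 mA.
I_C = β·I_B = 250×0.0272 = 6.81 mA, and I_E = (β+1)I_B = 6.84 mA.
V_CE = V_CC − I_C·R_C − I_E·R_E = 17 − 6.81×1 − 6.84×0.68 = 5.54 V.
V_CE = 5.54 V > 0.2 V confirms active-region operation.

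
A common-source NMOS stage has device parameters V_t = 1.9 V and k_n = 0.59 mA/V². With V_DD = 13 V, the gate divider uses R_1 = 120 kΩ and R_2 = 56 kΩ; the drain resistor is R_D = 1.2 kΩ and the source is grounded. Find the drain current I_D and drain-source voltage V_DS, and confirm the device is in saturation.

V_G = V_DD·R_2/(R_1+R_2) = 13×56/176 = 4.14 V. With the source grounded, V_GS = V_G = 4.14 V.
Assume saturation: I_D = (k_n/2)(V_GS − V_t)² = (0.59/2)×(4.14 − 1.9)² = 0.295×2.24² = 1.48 mA.
V_DS = V_DD − I_D·R_D = 13 − 1.48×1.2 = 11.2 V.
Saturation requires V_DS ≥ V_GS − V_t = 2.24 V; 11.2 ≥ 2.24 ✓.

I_D ≈ 1.5 mA, V_DS ≈ 11 V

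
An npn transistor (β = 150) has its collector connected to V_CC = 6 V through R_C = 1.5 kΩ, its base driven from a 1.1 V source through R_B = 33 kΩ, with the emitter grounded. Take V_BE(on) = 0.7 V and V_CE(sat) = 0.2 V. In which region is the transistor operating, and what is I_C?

Assume active. Base-emitter loop: I_B = (V_BB − V_BE)/R_B = (1.1 − 0.7)/33 = 0.0121 mA.
I_C = β·I_B = 150×0.0121 = 1.82 mA.
V_CE = V_CC − I_C·R_C = 6 − 1.82×1.5 = 3.27 V > V_CE(sat), so the active-region assumption holds.

active; I_C ≈ 1.8 mA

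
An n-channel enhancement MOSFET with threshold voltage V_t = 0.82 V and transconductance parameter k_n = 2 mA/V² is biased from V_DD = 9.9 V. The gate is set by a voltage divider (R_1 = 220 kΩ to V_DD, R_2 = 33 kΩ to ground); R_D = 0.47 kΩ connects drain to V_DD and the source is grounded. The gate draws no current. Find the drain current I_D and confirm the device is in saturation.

I_D ≈ 0.22 mA

V_G = V_DD·R_2/(R_1+R_2) = 9.9×33/253 = 1.29 V. With the source grounded, V_GS = V_G = 1.29 V.
Assume saturation: I_D = (k_n/2)(V_GS − V_t)² = (2/2)×(1.29 − 0.82)² = 1×0.471² = 0.222 mA.
V_DS = V_DD − I_D·R_D = 9.9 − 0.222×0.47 = 9.8 V.
Saturation requires V_DS ≥ V_GS − V_t = 0.471 V; 9.8 ≥ 0.471 ✓.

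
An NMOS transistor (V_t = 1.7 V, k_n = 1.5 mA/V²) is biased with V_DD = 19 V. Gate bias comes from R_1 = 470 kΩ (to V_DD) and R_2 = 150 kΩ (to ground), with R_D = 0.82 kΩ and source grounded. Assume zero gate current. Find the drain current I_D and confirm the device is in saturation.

V_G = V_DD·R_2/(R_1+R_2) = 19×150/620 = 4.6 V. With the source grounded, V_GS = V_G = 4.6 V.
Assume saturation: I_D = (k_n/2)(V_GS − V_t)² = (1.5/2)×(4.6 − 1.7)² = 0.75×2.9² = 6.29 mA.
V_DS = V_DD − I_D·R_D = 19 − 6.29×0.82 = 13.8 V.
Saturation requires V_DS ≥ V_GS − V_t = 2.9 V; 13.8 ≥ 2.9 ✓.

I_D ≈ 6.3 mA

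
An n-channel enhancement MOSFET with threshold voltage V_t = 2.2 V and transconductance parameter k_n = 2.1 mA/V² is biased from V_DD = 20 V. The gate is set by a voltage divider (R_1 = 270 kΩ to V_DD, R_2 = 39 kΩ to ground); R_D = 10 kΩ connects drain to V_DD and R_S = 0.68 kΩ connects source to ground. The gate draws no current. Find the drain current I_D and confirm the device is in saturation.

I_D ≈ 0.077 mA

V_G = V_DD·R_2/(R_1+R_2) = 20×39/309 = 2.52 V.
Assume saturation: I_D = (k_n/2)(V_GS − V_t)² with V_GS = V_G − I_D·R_S = 2.52 − 0.68·I_D.
Substituting gives 0.486·I_D² − 1.46·I_D + 0.11 = 0, with roots I_D = 0.0775 or 2.94 mA.
The root I_D = 2.94 mA gives V_GS = 0.528 V ≤ V_t, so take I_D = 0.0775 mA.
Then V_GS = 2.47 V and V_DS = V_DD − I_D(R_D+R_S) = 20 − 0.0775×10.7 = 19.2 V.
Saturation requires V_DS ≥ V_GS − V_t = 0.272 V; 19.2 ≥ 0.272 ✓.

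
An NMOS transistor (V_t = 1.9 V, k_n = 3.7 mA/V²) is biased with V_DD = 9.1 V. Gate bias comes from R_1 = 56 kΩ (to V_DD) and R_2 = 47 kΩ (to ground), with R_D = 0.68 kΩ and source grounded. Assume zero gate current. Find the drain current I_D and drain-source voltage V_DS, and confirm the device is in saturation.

V_G = V_DD·R_2/(R_1+R_2) = 9.1×47/103 = 4.15 V. With the source grounded, V_GS = V_G = 4.15 V.
Assume saturation: I_D = (k_n/2)(V_GS − V_t)² = (3.7/2)×(4.15 − 1.9)² = 1.85×2.25² = 9.39 mA.
V_DS = V_DD − I_D·R_D = 9.1 − 9.39×0.68 = 2.72 V.
Saturation requires V_DS ≥ V_GS − V_t = 2.25 V; 2.72 ≥ 2.25 ✓.

I_D ≈ 9.4 mA, V_DS ≈ 2.7 V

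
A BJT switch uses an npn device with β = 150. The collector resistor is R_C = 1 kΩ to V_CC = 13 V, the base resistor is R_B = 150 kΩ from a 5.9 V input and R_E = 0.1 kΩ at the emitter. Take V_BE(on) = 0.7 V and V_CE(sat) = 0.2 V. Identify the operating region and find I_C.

Assume active. Base-emitter loop: I_B = (V_BB − V_BE)/(R_B + (β+1)R_E) = (5.9 − 0.7)/(150 + 151×0.1) = 0.0315 mA.
I_C = β·I_B = 150×0.0315 = 4.72 mA.
V_CE = V_CC − I_C·R_C − I_E·R_E = 13 − 4.72×1 − 4.76×0.1 = 7.8 V > V_CE(sat), so the active-region assumption holds.

active; I_C ≈ 4.7 mA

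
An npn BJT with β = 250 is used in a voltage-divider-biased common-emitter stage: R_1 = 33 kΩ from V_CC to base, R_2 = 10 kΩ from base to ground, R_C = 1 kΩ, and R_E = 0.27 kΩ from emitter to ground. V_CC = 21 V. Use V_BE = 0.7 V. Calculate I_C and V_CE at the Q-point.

I_C ≈ 14 mA, V_CE ≈ 3.4 V

Thevenize the base divider: V_Th = V_CC·R_2/(R_1+R_2) = 21×10/43 = 4.88 V, R_Th = R_1‖R_2 = 7.67 kΩ.
Base-emitter loop: V_Th = I_B·R_Th + V_BE + (β+1)I_B·R_E, so I_B = (4.88 − 0.7) / (7.67 + 251×0.27) = 0.0555 mA.
I_C = β·I_B = 250×0.0555 = 13.9 mA, and I_E = (β+1)I_B = 13.9 mA.
V_CE = V_CC − I_C·R_C − I_E·R_E = 21 − 13.9×1 − 13.9×0.27 = 3.38 V.
V_CE = 3.38 V > 0.2 V confirms active-region operation.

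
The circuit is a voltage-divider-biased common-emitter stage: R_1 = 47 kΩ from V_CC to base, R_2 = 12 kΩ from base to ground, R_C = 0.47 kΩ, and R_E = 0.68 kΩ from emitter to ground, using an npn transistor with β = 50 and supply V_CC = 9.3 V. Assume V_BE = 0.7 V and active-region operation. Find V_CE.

V_CE ≈ 7.7 V

Thevenize the base divider: V_Th = V_CC·R_2/(R_1+R_2) = 9.3×12/59 = 1.89 V, R_Th = R_1‖R_2 = 9.56 kΩ.
Base-emitter loop: V_Th = I_B·R_Th + V_BE + (β+1)I_B·R_E, so I_B = (1.89 − 0.7) / (9.56 + 51×0.68) = 0.0269 mA.
I_C = β·I_B = 50×0.0269 = 1.35 mA, and I_E = (β+1)I_B = 1.37 mA.
V_CE = V_CC − I_C·R_C − I_E·R_E = 9.3 − 1.35×0.47 − 1.37×0.68 = 7.73 V.
V_CE = 7.73 V > 0.2 V confirms active-region operation.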